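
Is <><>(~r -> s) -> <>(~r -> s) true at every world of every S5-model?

Tableau for the negation ~(<><>(~r -> s) -> <>(~r -> s)):
1. ~(<><>(~r -> s) -> <>(~r -> s)), w0
2. <><>(~r -> s), w0
3. ~<>(~r -> s), w0
4. ~(~r -> s), w0
5. ~r, w0
6. ~s, w0
7. <>(~r -> s), w1
8. ~(~r -> s), w1
9. ~r, w1
10. ~s, w1
11. ~r -> s, w2
12. ~(~r -> s), w2
13. ~r, w2
14. ~s, w2
15. s, w2
Accessibility: w0Rw0, w0Rw1, w0Rw2, w1Rw0, w1Rw1, w1Rw2, w2Rw0, w2Rw1, w2Rw2
Branch closes: s and ~s both at w2.
All branches of the negation close; one closing branch shown above.

Valid in S5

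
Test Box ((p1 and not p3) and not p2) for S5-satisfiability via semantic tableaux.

1. Box ((p1 and not p3) and not p2), u
2. (p1 and not p3) and not p2, u   [Box-rule on 1 via uRu]
3. p1 and not p3, u   [and-rule on 2]
4. not p2, u   [and-rule on 2]
5. p1, u   [and-rule on 3]
6. not p3, u   [and-rule on 3]
Accessibility: uRu

Satisfiable (open branch found)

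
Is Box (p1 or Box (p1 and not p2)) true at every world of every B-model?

Tableau for the negation not Box (p1 or Box (p1 and not p2)):
1. not Box (p1 or Box (p1 and not p2)), w0
2. not (p1 or Box (p1 and not p2)), w1   [neg-Box-rule on 1: fresh world w1, w0Rw1]
3. not p1, w1   [neg-or-rule on 2]
4. not Box (p1 and not p2), w1   [neg-or-rule on 2]
5. not (p1 and not p2), w2   [neg-Box-rule on 4: fresh world w2, w1Rw2]
6. p2, w2   [neg-and-rule on 5 (branches; this branch)]
Accessibility: w0Rw0, w0Rw1, w1Rw0, w1Rw1, w1Rw2, w2Rw1, w2Rw2
The negation has an open branch (countermodel exists).

Invalid (countermodel exists)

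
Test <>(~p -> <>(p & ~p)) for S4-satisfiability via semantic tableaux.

Satisfiable (open branch found)

1. <>(~p -> <>(p & ~p)), 0
2. ~p -> <>(p & ~p), 1
3. p, 1
Accessibility: 0R0, 0R1, 1R1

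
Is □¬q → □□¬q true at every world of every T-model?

Invalid (countermodel exists)

Tableau for the negation ¬(□¬q → □□¬q):
1. ¬(□¬q → □□¬q), w0
2. □¬q, w0
3. ¬□□¬q, w0
4. ¬q, w0
5. ¬□¬q, w1
6. ¬q, w1
7. q, w2
Accessibility: w0Rw0, w0Rw1, w1Rw1, w1Rw2, w2Rw2
The negation has an open branch (countermodel exists).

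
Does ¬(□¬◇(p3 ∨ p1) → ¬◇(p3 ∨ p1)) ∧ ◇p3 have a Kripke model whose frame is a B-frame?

1. ¬(□¬◇(p3 ∨ p1) → ¬◇(p3 ∨ p1)) ∧ ◇p3, w0
2. ¬(□¬◇(p3 ∨ p1) → ¬◇(p3 ∨ p1)), w0
3. ◇p3, w0
4. □¬◇(p3 ∨ p1), w0
5. ◇(p3 ∨ p1), w0
6. ¬◇(p3 ∨ p1), w0
7. ¬(p3 ∨ p1), w0
8. ¬p3, w0
9. ¬p1, w0
10. p3, w1
11. ¬◇(p3 ∨ p1), w1
12. ¬(p3 ∨ p1), w1
13. ¬p3, w1
14. ¬p1, w1
Accessibility: w0Rw0, w0Rw1, w1Rw0, w1Rw1
Branch closes: p3 and ¬p3 both at w1.
All branches of the tableau close; one closing branch shown above.

No, unsatisfiable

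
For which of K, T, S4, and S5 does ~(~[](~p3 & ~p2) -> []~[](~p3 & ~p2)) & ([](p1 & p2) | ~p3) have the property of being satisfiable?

S5-tableau for the formula:
1. ~(~[](~p3 & ~p2) -> []~[](~p3 & ~p2)) & ([](p1 & p2) | ~p3), w0
2. ~(~[](~p3 & ~p2) -> []~[](~p3 & ~p2)), w0
3. [](p1 & p2) | ~p3, w0
4. ~[](~p3 & ~p2), w0
5. ~[]~[](~p3 & ~p2), w0
6. [](p1 & p2), w0
7. p1 & p2, w0
8. p1, w0
9. p2, w0
10. ~(~p3 & ~p2), w1
11. p1 & p2, w1
12. p1, w1
13. p2, w1
14. [](~p3 & ~p2), w2
15. p1 & p2, w2
16. p1, w2
17. p2, w2
18. ~p3 & ~p2, w0
19. ~p3, w0
20. ~p2, w0
Accessibility: w0Rw0, w0Rw1, w0Rw2, w1Rw0, w1Rw1, w1Rw2, w2Rw0, w2Rw1, w2Rw2
Branch closes: p2 and ~p2 both at w0.
Every branch closes (one shown): unsatisfiable in S5.
S4-tableau for the formula:
1. ~(~[](~p3 & ~p2) -> []~[](~p3 & ~p2)) & ([](p1 & p2) | ~p3), w0
2. ~(~[](~p3 & ~p2) -> []~[](~p3 & ~p2)), w0
3. [](p1 & p2) | ~p3, w0
4. ~[](~p3 & ~p2), w0
5. ~[]~[](~p3 & ~p2), w0
6. ~p3, w0
7. ~(~p3 & ~p2), w1
8. p2, w1
9. [](~p3 & ~p2), w2
10. ~p3 & ~p2, w2
11. ~p3, w2
12. ~p2, w2
Accessibility: w0Rw0, w0Rw1, w0Rw2, w1Rw1, w2Rw2
Complete open branch: satisfiable in S4, hence also in K, T (this S4-model is also a K-model and a T-model).

K, T, S4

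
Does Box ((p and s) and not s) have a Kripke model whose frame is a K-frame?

1. Box ((p and s) and not s), w0

Satisfiable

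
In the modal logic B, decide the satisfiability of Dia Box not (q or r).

1. Dia Box not (q or r), 0
2. Box not (q or r), 1
3. not (q or r), 0
4. not q, 0
5. not r, 0
6. not (q or r), 1
7. not q, 1
8. not r, 1
Accessibility: 0R0, 0R1, 1R0, 1R1

Satisfiable (open branch found)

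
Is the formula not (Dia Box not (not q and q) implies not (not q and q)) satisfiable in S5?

No, unsatisfiable

1. not (Dia Box not (not q and q) implies not (not q and q)), u
2. Dia Box not (not q and q), u
3. not q and q, u
4. not q, u
5. q, u
Accessibility: uRu
Branch closes: q and not q both at u.
Every branch closes; the branch above is one of them.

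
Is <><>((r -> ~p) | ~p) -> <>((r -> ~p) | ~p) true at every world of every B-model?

No, not valid

Tableau for the negation ~(<><>((r -> ~p) | ~p) -> <>((r -> ~p) | ~p)):
1. ~(<><>((r -> ~p) | ~p) -> <>((r -> ~p) | ~p)), 0
2. <><>((r -> ~p) | ~p), 0
3. ~<>((r -> ~p) | ~p), 0
4. ~((r -> ~p) | ~p), 0
5. ~(r -> ~p), 0
6. p, 0
7. r, 0
8. <>((r -> ~p) | ~p), 1
9. ~((r -> ~p) | ~p), 1
10. ~(r -> ~p), 1
11. p, 1
12. r, 1
13. (r -> ~p) | ~p, 2
14. ~p, 2
Accessibility: 0R0, 0R1, 1R0, 1R1, 1R2, 2R1, 2R2
The negation has an open branch (countermodel exists).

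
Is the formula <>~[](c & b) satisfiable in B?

Yes, satisfiable

1. <>~[](c & b), u
2. ~[](c & b), v
3. ~(c & b), w
4. ~b, w
Accessibility: uRu, uRv, vRu, vRv, vRw, wRv, wRw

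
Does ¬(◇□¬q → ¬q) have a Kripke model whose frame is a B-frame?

Unsatisfiable (every branch closes)

1. ¬(◇□¬q → ¬q), 0
2. ◇□¬q, 0
3. q, 0
4. □¬q, 1
5. ¬q, 0
Accessibility: 0R0, 0R1, 1R0, 1R1
Branch closes: q and ¬q both at 0.
All branches of the tableau close; one closing branch shown above.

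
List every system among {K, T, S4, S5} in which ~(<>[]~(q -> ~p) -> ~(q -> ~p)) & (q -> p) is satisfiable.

S4-tableau for the formula:
1. ~(<>[]~(q -> ~p) -> ~(q -> ~p)) & (q -> p), 0
2. ~(<>[]~(q -> ~p) -> ~(q -> ~p)), 0
3. q -> p, 0
4. <>[]~(q -> ~p), 0
5. q -> ~p, 0
6. p, 0
7. ~q, 0
8. []~(q -> ~p), 1
9. ~(q -> ~p), 1
10. q, 1
11. p, 1
Accessibility: 0R0, 0R1, 1R1
Complete open branch: satisfiable in S4, hence also in K, T (this S4-model is also a K-model and a T-model).
S5-tableau for the formula:
1. ~(<>[]~(q -> ~p) -> ~(q -> ~p)) & (q -> p), 0
2. ~(<>[]~(q -> ~p) -> ~(q -> ~p)), 0
3. q -> p, 0
4. <>[]~(q -> ~p), 0
5. q -> ~p, 0
6. p, 0
7. ~q, 0
8. []~(q -> ~p), 1
9. ~(q -> ~p), 0
10. q, 0
Accessibility: 0R0, 0R1, 1R0, 1R1
Branch closes: q and ~q both at 0.
Every branch closes (one shown): unsatisfiable in S5.

K, T, S4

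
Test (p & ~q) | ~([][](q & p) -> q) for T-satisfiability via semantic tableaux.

1. (p & ~q) | ~([][](q & p) -> q), w0
2. p & ~q, w0
3. p, w0
4. ~q, w0
Accessibility: w0Rw0

Satisfiable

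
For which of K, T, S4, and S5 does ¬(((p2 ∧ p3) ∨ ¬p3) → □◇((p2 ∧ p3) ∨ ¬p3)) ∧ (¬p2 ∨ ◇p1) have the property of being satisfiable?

S4-tableau for the formula:
1. ¬(((p2 ∧ p3) ∨ ¬p3) → □◇((p2 ∧ p3) ∨ ¬p3)) ∧ (¬p2 ∨ ◇p1), w0
2. ¬(((p2 ∧ p3) ∨ ¬p3) → □◇((p2 ∧ p3) ∨ ¬p3)), w0   [∧-rule on 1]
3. ¬p2 ∨ ◇p1, w0   [∧-rule on 1]
4. (p2 ∧ p3) ∨ ¬p3, w0   [¬→-rule on 2]
5. ¬□◇((p2 ∧ p3) ∨ ¬p3), w0   [¬→-rule on 2]
6. ◇p1, w0   [∨-rule on 3 (branches; this branch)]
7. ¬p3, w0   [∨-rule on 4 (branches; this branch)]
8. ¬◇((p2 ∧ p3) ∨ ¬p3), w1   [¬□-rule on 5: fresh world w1, w0Rw1]
9. ¬((p2 ∧ p3) ∨ ¬p3), w1   [¬◇-rule on 8 via w1Rw1]
10. ¬(p2 ∧ p3), w1   [¬∨-rule on 9]
11. p3, w1   [¬∨-rule on 9]
12. ¬p2, w1   [¬∧-rule on 10 (branches; this branch)]
13. p1, w2   [◇-rule on 6: fresh world w2, w0Rw2]
Accessibility: w0Rw0, w0Rw1, w0Rw2, w1Rw1, w2Rw2
Complete open branch: satisfiable in S4, hence also in K, T (this S4-model is also a K-model and a T-model).
S5-tableau for the formula:
1. ¬(((p2 ∧ p3) ∨ ¬p3) → □◇((p2 ∧ p3) ∨ ¬p3)) ∧ (¬p2 ∨ ◇p1), w0
2. ¬(((p2 ∧ p3) ∨ ¬p3) → □◇((p2 ∧ p3) ∨ ¬p3)), w0   [∧-rule on 1]
3. ¬p2 ∨ ◇p1, w0   [∧-rule on 1]
4. (p2 ∧ p3) ∨ ¬p3, w0   [¬→-rule on 2]
5. ¬□◇((p2 ∧ p3) ∨ ¬p3), w0   [¬→-rule on 2]
6. ◇p1, w0   [∨-rule on 3 (branches; this branch)]
7. p2 ∧ p3, w0   [∨-rule on 4 (branches; this branch)]
8. p2, w0   [∧-rule on 7]
9. p3, w0   [∧-rule on 7]
10. ¬◇((p2 ∧ p3) ∨ ¬p3), w1   [¬□-rule on 5: fresh world w1, w0Rw1]
11. ¬((p2 ∧ p3) ∨ ¬p3), w0   [¬◇-rule on 10 via w1Rw0]
12. ¬(p2 ∧ p3), w0   [¬∨-rule on 11]
13. ¬((p2 ∧ p3) ∨ ¬p3), w1   [¬◇-rule on 10 via w1Rw1]
14. ¬(p2 ∧ p3), w1   [¬∨-rule on 13]
15. p3, w1   [¬∨-rule on 13]
16. ¬p3, w0   [¬∧-rule on 12 (branches; this branch)]
Accessibility: w0Rw0, w0Rw1, w1Rw0, w1Rw1
Branch closes: p3 and ¬p3 both at w0.
Every branch closes (one shown): unsatisfiable in S5.

K, T, S4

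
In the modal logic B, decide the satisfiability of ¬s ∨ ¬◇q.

Satisfiable (open branch found)

1. ¬s ∨ ¬◇q, u
2. ¬◇q, u
3. ¬q, u
Accessibility: uRu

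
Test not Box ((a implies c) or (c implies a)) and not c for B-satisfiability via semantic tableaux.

Unsatisfiable

1. not Box ((a implies c) or (c implies a)) and not c, u
2. not Box ((a implies c) or (c implies a)), u   [and-rule on 1]
3. not c, u   [and-rule on 1]
4. not ((a implies c) or (c implies a)), v   [neg-Box-rule on 2: fresh world v, uRv]
5. not (a implies c), v   [neg-or-rule on 4]
6. not (c implies a), v   [neg-or-rule on 4]
7. a, v   [neg-implies-rule on 5]
8. not c, v   [neg-implies-rule on 5]
9. c, v   [neg-implies-rule on 6]
10. not a, v   [neg-implies-rule on 6]
Accessibility: uRu, uRv, vRu, vRv
Branch closes: c and not c both at v.
Every branch closes; the branch above is one of them.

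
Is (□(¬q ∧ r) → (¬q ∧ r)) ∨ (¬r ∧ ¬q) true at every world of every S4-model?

Valid in S4

Tableau for the negation ¬((□(¬q ∧ r) → (¬q ∧ r)) ∨ (¬r ∧ ¬q)):
1. ¬((□(¬q ∧ r) → (¬q ∧ r)) ∨ (¬r ∧ ¬q)), u
2. ¬(□(¬q ∧ r) → (¬q ∧ r)), u
3. ¬(¬r ∧ ¬q), u
4. □(¬q ∧ r), u
5. ¬(¬q ∧ r), u
6. ¬q ∧ r, u
7. ¬q, u
8. r, u
9. ¬r, u
Accessibility: uRu
Branch closes: r and ¬r both at u.
All branches of the negation close; one closing branch shown above.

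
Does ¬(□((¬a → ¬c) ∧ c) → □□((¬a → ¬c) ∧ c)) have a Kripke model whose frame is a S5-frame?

Unsatisfiable

1. ¬(□((¬a → ¬c) ∧ c) → □□((¬a → ¬c) ∧ c)), u
2. □((¬a → ¬c) ∧ c), u
3. ¬□□((¬a → ¬c) ∧ c), u
4. (¬a → ¬c) ∧ c, u
5. ¬a → ¬c, u
6. c, u
7. a, u
8. ¬□((¬a → ¬c) ∧ c), v
9. (¬a → ¬c) ∧ c, v
10. ¬a → ¬c, v
11. c, v
12. a, v
13. ¬((¬a → ¬c) ∧ c), w
14. (¬a → ¬c) ∧ c, w
15. ¬a → ¬c, w
16. c, w
17. ¬(¬a → ¬c), w
18. ¬a, w
19. ¬c, w
Accessibility: uRu, uRv, uRw, vRu, vRv, vRw, wRu, wRv, wRw
Branch closes: c and ¬c both at w.
Every branch closes; the branch above is one of them.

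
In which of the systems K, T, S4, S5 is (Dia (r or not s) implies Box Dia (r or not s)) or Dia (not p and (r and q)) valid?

S5

S5-tableau for the negation not ((Dia (r or not s) implies Box Dia (r or not s)) or Dia (not p and (r and q))):
1. not ((Dia (r or not s) implies Box Dia (r or not s)) or Dia (not p and (r and q))), u
2. not (Dia (r or not s) implies Box Dia (r or not s)), u
3. not Dia (not p and (r and q)), u
4. Dia (r or not s), u
5. not Box Dia (r or not s), u
6. not (not p and (r and q)), u
7. not (r and q), u
8. not q, u
9. r or not s, v
10. not (not p and (r and q)), v
11. not s, v
12. not (r and q), v
13. not q, v
14. not Dia (r or not s), w
15. not (not p and (r and q)), w
16. not (r or not s), u
17. not r, u
18. s, u
19. not (r or not s), v
20. not r, v
21. s, v
Accessibility: uRu, uRv, uRw, vRu, vRv, vRw, wRu, wRv, wRw
Branch closes: s and not s both at v.
Every branch closes (one shown): valid in S5.
S4-tableau for the negation not ((Dia (r or not s) implies Box Dia (r or not s)) or Dia (not p and (r and q))):
1. not ((Dia (r or not s) implies Box Dia (r or not s)) or Dia (not p and (r and q))), u
2. not (Dia (r or not s) implies Box Dia (r or not s)), u
3. not Dia (not p and (r and q)), u
4. Dia (r or not s), u
5. not Box Dia (r or not s), u
6. not (not p and (r and q)), u
7. not (r and q), u
8. not q, u
9. r or not s, v
10. not (not p and (r and q)), v
11. not s, v
12. not (r and q), v
13. not q, v
14. not Dia (r or not s), w
15. not (not p and (r and q)), w
16. not (r or not s), w
17. not r, w
18. s, w
19. not (r and q), w
20. not q, w
Accessibility: uRu, uRv, uRw, vRv, wRw
Complete open branch: countermodel on an S4-frame, so not valid in S4, nor in K, T (the same frame is also a K-frame and a T-frame).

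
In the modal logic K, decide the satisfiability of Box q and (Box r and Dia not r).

No, unsatisfiable

1. Box q and (Box r and Dia not r), w0
2. Box q, w0
3. Box r and Dia not r, w0
4. Box r, w0
5. Dia not r, w0
6. not r, w1
7. q, w1
8. r, w1
Accessibility: w0Rw1
Branch closes: r and not r both at w1.
(One branch shown.) All branches close.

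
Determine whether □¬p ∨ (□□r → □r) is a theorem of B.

Valid

Tableau for the negation ¬(□¬p ∨ (□□r → □r)):
1. ¬(□¬p ∨ (□□r → □r)), 0
2. ¬□¬p, 0
3. ¬(□□r → □r), 0
4. □□r, 0
5. ¬□r, 0
6. □r, 0
7. r, 0
8. p, 1
9. □r, 1
10. r, 1
11. ¬r, 2
12. □r, 2
13. r, 2
Accessibility: 0R0, 0R1, 0R2, 1R0, 1R1, 2R0, 2R2
Branch closes: r and ¬r both at 2.
All branches of the negation close; one closing branch shown above.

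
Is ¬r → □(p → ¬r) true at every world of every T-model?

Not valid

Tableau for the negation ¬(¬r → □(p → ¬r)):
1. ¬(¬r → □(p → ¬r)), u
2. ¬r, u   [¬→-rule on 1]
3. ¬□(p → ¬r), u   [¬→-rule on 1]
4. ¬(p → ¬r), v   [¬□-rule on 3: fresh world v, uRv]
5. p, v   [¬→-rule on 4]
6. r, v   [¬→-rule on 4]
Accessibility: uRu, uRv, vRv
The negation has an open branch (countermodel exists).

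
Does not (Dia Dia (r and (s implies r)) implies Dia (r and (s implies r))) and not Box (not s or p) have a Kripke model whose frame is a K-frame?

1. not (Dia Dia (r and (s implies r)) implies Dia (r and (s implies r))) and not Box (not s or p), u
2. not (Dia Dia (r and (s implies r)) implies Dia (r and (s implies r))), u   [and-rule on 1]
3. not Box (not s or p), u   [and-rule on 1]
4. Dia Dia (r and (s implies r)), u   [neg-implies-rule on 2]
5. not Dia (r and (s implies r)), u   [neg-implies-rule on 2]
6. not (not s or p), v   [neg-Box-rule on 3: fresh world v, uRv]
7. s, v   [neg-or-rule on 6]
8. not p, v   [neg-or-rule on 6]
9. not (r and (s implies r)), v   [neg-Dia-rule on 5 via uRv]
10. not (s implies r), v   [neg-and-rule on 9 (branches; this branch)]
11. not r, v   [neg-implies-rule on 10]
12. Dia (r and (s implies r)), w   [Dia-rule on 4: fresh world w, uRw]
13. not (r and (s implies r)), w   [neg-Dia-rule on 5 via uRw]
14. not (s implies r), w   [neg-and-rule on 13 (branches; this branch)]
15. s, w   [neg-implies-rule on 14]
16. not r, w   [neg-implies-rule on 14]
17. r and (s implies r), x   [Dia-rule on 12: fresh world x, wRx]
18. r, x   [and-rule on 17]
19. s implies r, x   [and-rule on 17]
Accessibility: uRv, uRw, wRx

Satisfiable (open branch found)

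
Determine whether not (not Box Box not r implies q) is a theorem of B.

Tableau for the negation not Box Box not r implies q:
1. not Box Box not r implies q, w0
2. q, w0
Accessibility: w0Rw0
The negation has an open branch (countermodel exists).

Invalid (countermodel exists)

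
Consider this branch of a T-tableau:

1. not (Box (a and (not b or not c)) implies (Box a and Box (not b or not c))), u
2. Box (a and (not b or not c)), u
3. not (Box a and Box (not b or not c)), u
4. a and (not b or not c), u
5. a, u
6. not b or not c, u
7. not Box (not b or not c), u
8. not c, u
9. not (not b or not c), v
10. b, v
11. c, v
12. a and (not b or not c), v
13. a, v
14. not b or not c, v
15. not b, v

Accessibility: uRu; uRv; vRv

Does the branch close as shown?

Closed

Both b and not b appear at v.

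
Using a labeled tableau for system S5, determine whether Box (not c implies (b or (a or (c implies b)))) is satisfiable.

Satisfiable

1. Box (not c implies (b or (a or (c implies b)))), u
2. not c implies (b or (a or (c implies b))), u   [Box-rule on 1 via uRu]
3. b or (a or (c implies b)), u   [implies-rule on 2 (branches; this branch)]
4. a or (c implies b), u   [or-rule on 3 (branches; this branch)]
5. c implies b, u   [or-rule on 4 (branches; this branch)]
6. b, u   [implies-rule on 5 (branches; this branch)]
Accessibility: uRu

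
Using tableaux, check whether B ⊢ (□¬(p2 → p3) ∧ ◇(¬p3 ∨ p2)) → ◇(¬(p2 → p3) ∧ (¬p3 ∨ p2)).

Valid

Tableau for the negation ¬((□¬(p2 → p3) ∧ ◇(¬p3 ∨ p2)) → ◇(¬(p2 → p3) ∧ (¬p3 ∨ p2))):
1. ¬((□¬(p2 → p3) ∧ ◇(¬p3 ∨ p2)) → ◇(¬(p2 → p3) ∧ (¬p3 ∨ p2))), u
2. □¬(p2 → p3) ∧ ◇(¬p3 ∨ p2), u
3. ¬◇(¬(p2 → p3) ∧ (¬p3 ∨ p2)), u
4. □¬(p2 → p3), u
5. ◇(¬p3 ∨ p2), u
6. ¬(¬(p2 → p3) ∧ (¬p3 ∨ p2)), u
7. ¬(p2 → p3), u
8. p2, u
9. ¬p3, u
10. ¬(¬p3 ∨ p2), u
11. p3, u
12. ¬p2, u
Accessibility: uRu
Branch closes: p3 and ¬p3 both at u.
Every branch of the negation's tableau closes; the branch above is one of them.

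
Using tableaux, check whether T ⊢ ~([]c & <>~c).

Valid

Tableau for the negation []c & <>~c:
1. []c & <>~c, w0
2. []c, w0   [&-rule on 1]
3. <>~c, w0   [&-rule on 1]
4. c, w0   [[]-rule on 2 via w0Rw0]
5. ~c, w1   [<>-rule on 3: fresh world w1, w0Rw1]
6. c, w1   [[]-rule on 2 via w0Rw1]
Accessibility: w0Rw0, w0Rw1, w1Rw1
Branch closes: c and ~c both at w1.
All branches of the negation close; one closing branch shown above.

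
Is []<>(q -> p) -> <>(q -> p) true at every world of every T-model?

Valid

Tableau for the negation ~([]<>(q -> p) -> <>(q -> p)):
1. ~([]<>(q -> p) -> <>(q -> p)), u
2. []<>(q -> p), u   [~->-rule on 1]
3. ~<>(q -> p), u   [~->-rule on 1]
4. <>(q -> p), u   [[]-rule on 2 via uRu]
5. ~(q -> p), u   [~<>-rule on 3 via uRu]
6. q, u   [~->-rule on 5]
7. ~p, u   [~->-rule on 5]
8. q -> p, v   [<>-rule on 4: fresh world v, uRv]
9. <>(q -> p), v   [[]-rule on 2 via uRv]
10. ~(q -> p), v   [~<>-rule on 3 via uRv]
11. q, v   [~->-rule on 10]
12. ~p, v   [~->-rule on 10]
13. p, v   [->-rule on 8 (branches; this branch)]
Accessibility: uRu, uRv, vRv
Branch closes: p and ~p both at v.
All branches of the negation close; one closing branch shown above.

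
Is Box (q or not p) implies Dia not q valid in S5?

Tableau for the negation not (Box (q or not p) implies Dia not q):
1. not (Box (q or not p) implies Dia not q), 0
2. Box (q or not p), 0
3. not Dia not q, 0
4. q or not p, 0
5. q, 0
6. not p, 0
Accessibility: 0R0
The negation has an open branch (countermodel exists).

Not valid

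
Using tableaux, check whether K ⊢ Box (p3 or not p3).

Valid

Tableau for the negation not Box (p3 or not p3):
1. not Box (p3 or not p3), w0
2. not (p3 or not p3), w1
3. not p3, w1
4. p3, w1
Accessibility: w0Rw1
Branch closes: p3 and not p3 both at w1.
All branches of the negation close; one closing branch shown above.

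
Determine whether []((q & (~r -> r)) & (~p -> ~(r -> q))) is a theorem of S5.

Tableau for the negation ~[]((q & (~r -> r)) & (~p -> ~(r -> q))):
1. ~[]((q & (~r -> r)) & (~p -> ~(r -> q))), w0
2. ~((q & (~r -> r)) & (~p -> ~(r -> q))), w1   [~[]-rule on 1: fresh world w1, w0Rw1]
3. ~(~p -> ~(r -> q)), w1   [~&-rule on 2 (branches; this branch)]
4. ~p, w1   [~->-rule on 3]
5. r -> q, w1   [~->-rule on 3]
6. q, w1   [->-rule on 5 (branches; this branch)]
Accessibility: w0Rw0, w0Rw1, w1Rw0, w1Rw1
The negation has an open branch (countermodel exists).

Not valid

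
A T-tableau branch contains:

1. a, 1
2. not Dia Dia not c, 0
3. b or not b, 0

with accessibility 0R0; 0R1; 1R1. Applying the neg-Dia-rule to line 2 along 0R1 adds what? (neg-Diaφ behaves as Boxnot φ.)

neg-Diaφ behaves as Boxnot φ: propagate the negated body to each accessible world.

not Dia not c, 1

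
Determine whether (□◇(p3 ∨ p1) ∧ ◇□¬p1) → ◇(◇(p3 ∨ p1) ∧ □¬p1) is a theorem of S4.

Tableau for the negation ¬((□◇(p3 ∨ p1) ∧ ◇□¬p1) → ◇(◇(p3 ∨ p1) ∧ □¬p1)):
1. ¬((□◇(p3 ∨ p1) ∧ ◇□¬p1) → ◇(◇(p3 ∨ p1) ∧ □¬p1)), 0
2. □◇(p3 ∨ p1) ∧ ◇□¬p1, 0
3. ¬◇(◇(p3 ∨ p1) ∧ □¬p1), 0
4. □◇(p3 ∨ p1), 0
5. ◇□¬p1, 0
6. ¬(◇(p3 ∨ p1) ∧ □¬p1), 0
7. ◇(p3 ∨ p1), 0
8. ¬□¬p1, 0
9. □¬p1, 1
10. ¬(◇(p3 ∨ p1) ∧ □¬p1), 1
11. ◇(p3 ∨ p1), 1
12. ¬p1, 1
13. ¬□¬p1, 1
14. p3 ∨ p1, 2
15. ¬(◇(p3 ∨ p1) ∧ □¬p1), 2
16. ◇(p3 ∨ p1), 2
17. p1, 2
18. ¬□¬p1, 2
19. p1, 3
20. ¬(◇(p3 ∨ p1) ∧ □¬p1), 3
21. ◇(p3 ∨ p1), 3
22. ¬□¬p1, 3
23. p3 ∨ p1, 4
24. ¬(◇(p3 ∨ p1) ∧ □¬p1), 4
25. ◇(p3 ∨ p1), 4
26. ¬p1, 4
27. p3, 4
28. ¬□¬p1, 4
29. p1, 5
30. ¬(◇(p3 ∨ p1) ∧ □¬p1), 5
31. ◇(p3 ∨ p1), 5
32. ¬p1, 5
Accessibility: 0R0, 0R1, 0R2, 0R3, 0R4, 0R5, 1R1, 1R4, 1R5, 2R2, 3R3, 4R4, 5R5
Branch closes: p1 and ¬p1 both at 5.
Every branch of the negation's tableau closes; the branch above is one of them.

Valid in S4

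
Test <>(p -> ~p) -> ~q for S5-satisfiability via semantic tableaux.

1. <>(p -> ~p) -> ~q, w0
2. ~q, w0   [->-rule on 1 (branches; this branch)]
Accessibility: w0Rw0

Satisfiable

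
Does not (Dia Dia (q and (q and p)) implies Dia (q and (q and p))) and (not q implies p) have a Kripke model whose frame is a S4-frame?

1. not (Dia Dia (q and (q and p)) implies Dia (q and (q and p))) and (not q implies p), u
2. not (Dia Dia (q and (q and p)) implies Dia (q and (q and p))), u
3. not q implies p, u
4. Dia Dia (q and (q and p)), u
5. not Dia (q and (q and p)), u
6. not (q and (q and p)), u
7. p, u
8. not (q and p), u
9. not q, u
10. Dia (q and (q and p)), v
11. not (q and (q and p)), v
12. not (q and p), v
13. not p, v
14. q and (q and p), w
15. q, w
16. q and p, w
17. p, w
18. not (q and (q and p)), w
19. not (q and p), w
20. not p, w
Accessibility: uRu, uRv, uRw, vRv, vRw, wRw
Branch closes: p and not p both at w.
All branches of the tableau close; one closing branch shown above.

No, unsatisfiable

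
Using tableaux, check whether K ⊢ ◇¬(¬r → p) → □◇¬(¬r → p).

Tableau for the negation ¬(◇¬(¬r → p) → □◇¬(¬r → p)):
1. ¬(◇¬(¬r → p) → □◇¬(¬r → p)), 0
2. ◇¬(¬r → p), 0
3. ¬□◇¬(¬r → p), 0
4. ¬(¬r → p), 1
5. ¬r, 1
6. ¬p, 1
7. ¬◇¬(¬r → p), 2
Accessibility: 0R1, 0R2
The negation has an open branch (countermodel exists).

Invalid (countermodel exists)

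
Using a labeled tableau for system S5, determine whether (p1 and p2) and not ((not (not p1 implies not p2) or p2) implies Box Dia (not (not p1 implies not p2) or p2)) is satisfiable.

1. (p1 and p2) and not ((not (not p1 implies not p2) or p2) implies Box Dia (not (not p1 implies not p2) or p2)), w0
2. p1 and p2, w0
3. not ((not (not p1 implies not p2) or p2) implies Box Dia (not (not p1 implies not p2) or p2)), w0
4. p1, w0
5. p2, w0
6. not (not p1 implies not p2) or p2, w0
7. not Box Dia (not (not p1 implies not p2) or p2), w0
8. not Dia (not (not p1 implies not p2) or p2), w1
9. not (not (not p1 implies not p2) or p2), w0
10. not p1 implies not p2, w0
11. not p2, w0
Accessibility: w0Rw0, w0Rw1, w1Rw0, w1Rw1
Branch closes: p2 and not p2 both at w0.
All branches of the tableau close; one closing branch shown above.

Unsatisfiable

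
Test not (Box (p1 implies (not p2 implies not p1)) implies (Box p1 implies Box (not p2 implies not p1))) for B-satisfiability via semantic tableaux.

Unsatisfiable (every branch closes)

1. not (Box (p1 implies (not p2 implies not p1)) implies (Box p1 implies Box (not p2 implies not p1))), u
2. Box (p1 implies (not p2 implies not p1)), u
3. not (Box p1 implies Box (not p2 implies not p1)), u
4. Box p1, u
5. not Box (not p2 implies not p1), u
6. p1 implies (not p2 implies not p1), u
7. p1, u
8. not p2 implies not p1, u
9. p2, u
10. not (not p2 implies not p1), v
11. not p2, v
12. p1, v
13. p1 implies (not p2 implies not p1), v
14. not p2 implies not p1, v
15. not p1, v
Accessibility: uRu, uRv, vRu, vRv
Branch closes: p1 and not p1 both at v.
Every branch closes; the branch above is one of them.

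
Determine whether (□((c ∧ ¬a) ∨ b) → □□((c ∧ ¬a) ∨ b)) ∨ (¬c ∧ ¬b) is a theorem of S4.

Tableau for the negation ¬((□((c ∧ ¬a) ∨ b) → □□((c ∧ ¬a) ∨ b)) ∨ (¬c ∧ ¬b)):
1. ¬((□((c ∧ ¬a) ∨ b) → □□((c ∧ ¬a) ∨ b)) ∨ (¬c ∧ ¬b)), 0
2. ¬(□((c ∧ ¬a) ∨ b) → □□((c ∧ ¬a) ∨ b)), 0   [¬∨-rule on 1]
3. ¬(¬c ∧ ¬b), 0   [¬∨-rule on 1]
4. □((c ∧ ¬a) ∨ b), 0   [¬→-rule on 2]
5. ¬□□((c ∧ ¬a) ∨ b), 0   [¬→-rule on 2]
6. (c ∧ ¬a) ∨ b, 0   [□-rule on 4 via 0R0]
7. b, 0   [¬∧-rule on 3 (branches; this branch)]
8. c ∧ ¬a, 0   [∨-rule on 6 (branches; this branch)]
9. c, 0   [∧-rule on 8]
10. ¬a, 0   [∧-rule on 8]
11. ¬□((c ∧ ¬a) ∨ b), 1   [¬□-rule on 5: fresh world 1, 0R1]
12. (c ∧ ¬a) ∨ b, 1   [□-rule on 4 via 0R1]
13. c ∧ ¬a, 1   [∨-rule on 12 (branches; this branch)]
14. c, 1   [∧-rule on 13]
15. ¬a, 1   [∧-rule on 13]
16. ¬((c ∧ ¬a) ∨ b), 2   [¬□-rule on 11: fresh world 2, 1R2]
17. ¬(c ∧ ¬a), 2   [¬∨-rule on 16]
18. ¬b, 2   [¬∨-rule on 16]
19. (c ∧ ¬a) ∨ b, 2   [□-rule on 4 via 0R2]
20. a, 2   [¬∧-rule on 17 (branches; this branch)]
21. c ∧ ¬a, 2   [∨-rule on 19 (branches; this branch)]
22. c, 2   [∧-rule on 21]
23. ¬a, 2   [∧-rule on 21]
Accessibility: 0R0, 0R1, 0R2, 1R1, 1R2, 2R2
Branch closes: a and ¬a both at 2.
All branches of the negation close; one closing branch shown above.

Valid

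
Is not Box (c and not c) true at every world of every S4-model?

Tableau for the negation Box (c and not c):
1. Box (c and not c), u
2. c and not c, u   [Box-rule on 1 via uRu]
3. c, u   [and-rule on 2]
4. not c, u   [and-rule on 2]
Accessibility: uRu
Branch closes: c and not c both at u.
All branches of the negation close; one closing branch shown above.

Valid in S4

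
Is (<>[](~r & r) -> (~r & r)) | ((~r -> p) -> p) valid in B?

Valid

Tableau for the negation ~((<>[](~r & r) -> (~r & r)) | ((~r -> p) -> p)):
1. ~((<>[](~r & r) -> (~r & r)) | ((~r -> p) -> p)), 0
2. ~(<>[](~r & r) -> (~r & r)), 0
3. ~((~r -> p) -> p), 0
4. <>[](~r & r), 0
5. ~(~r & r), 0
6. ~r -> p, 0
7. ~p, 0
8. r, 0
9. [](~r & r), 1
10. ~r & r, 0
11. ~r, 0
Accessibility: 0R0, 0R1, 1R0, 1R1
Branch closes: r and ~r both at 0.
Every branch of the negation's tableau closes; the branch above is one of them.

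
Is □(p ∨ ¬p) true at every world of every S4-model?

Tableau for the negation ¬□(p ∨ ¬p):
1. ¬□(p ∨ ¬p), w0
2. ¬(p ∨ ¬p), w1
3. ¬p, w1
4. p, w1
Accessibility: w0Rw0, w0Rw1, w1Rw1
Branch closes: p and ¬p both at w1.
All branches of the negation close; one closing branch shown above.

Yes, valid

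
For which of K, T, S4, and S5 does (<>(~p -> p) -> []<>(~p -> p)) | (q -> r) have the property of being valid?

S5

S5-tableau for the negation ~((<>(~p -> p) -> []<>(~p -> p)) | (q -> r)):
1. ~((<>(~p -> p) -> []<>(~p -> p)) | (q -> r)), w0
2. ~(<>(~p -> p) -> []<>(~p -> p)), w0
3. ~(q -> r), w0
4. <>(~p -> p), w0
5. ~[]<>(~p -> p), w0
6. q, w0
7. ~r, w0
8. ~p -> p, w1
9. p, w1
10. ~<>(~p -> p), w2
11. ~(~p -> p), w0
12. ~p, w0
13. ~(~p -> p), w1
14. ~p, w1
Accessibility: w0Rw0, w0Rw1, w0Rw2, w1Rw0, w1Rw1, w1Rw2, w2Rw0, w2Rw1, w2Rw2
Branch closes: p and ~p both at w1.
Every branch closes (one shown): valid in S5.
S4-tableau for the negation ~((<>(~p -> p) -> []<>(~p -> p)) | (q -> r)):
1. ~((<>(~p -> p) -> []<>(~p -> p)) | (q -> r)), w0
2. ~(<>(~p -> p) -> []<>(~p -> p)), w0
3. ~(q -> r), w0
4. <>(~p -> p), w0
5. ~[]<>(~p -> p), w0
6. q, w0
7. ~r, w0
8. ~p -> p, w1
9. p, w1
10. ~<>(~p -> p), w2
11. ~(~p -> p), w2
12. ~p, w2
Accessibility: w0Rw0, w0Rw1, w0Rw2, w1Rw1, w2Rw2
Complete open branch: countermodel on an S4-frame, so not valid in S4, nor in K, T (the same frame is also a K-frame and a T-frame).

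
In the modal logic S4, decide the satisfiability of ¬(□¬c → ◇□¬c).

Unsatisfiable (every branch closes)

1. ¬(□¬c → ◇□¬c), 0
2. □¬c, 0   [¬→-rule on 1]
3. ¬◇□¬c, 0   [¬→-rule on 1]
4. ¬c, 0   [□-rule on 2 via 0R0]
5. ¬□¬c, 0   [¬◇-rule on 3 via 0R0]
6. c, 1   [¬□-rule on 5: fresh world 1, 0R1]
7. ¬c, 1   [□-rule on 2 via 0R1]
Accessibility: 0R0, 0R1, 1R1
Branch closes: c and ¬c both at 1.
Every branch closes; the branch above is one of them.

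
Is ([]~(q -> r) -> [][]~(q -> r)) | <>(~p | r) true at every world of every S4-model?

Tableau for the negation ~(([]~(q -> r) -> [][]~(q -> r)) | <>(~p | r)):
1. ~(([]~(q -> r) -> [][]~(q -> r)) | <>(~p | r)), 0
2. ~([]~(q -> r) -> [][]~(q -> r)), 0   [~|-rule on 1]
3. ~<>(~p | r), 0   [~|-rule on 1]
4. []~(q -> r), 0   [~->-rule on 2]
5. ~[][]~(q -> r), 0   [~->-rule on 2]
6. ~(~p | r), 0   [~<>-rule on 3 via 0R0]
7. p, 0   [~|-rule on 6]
8. ~r, 0   [~|-rule on 6]
9. ~(q -> r), 0   [[]-rule on 4 via 0R0]
10. q, 0   [~->-rule on 9]
11. ~[]~(q -> r), 1   [~[]-rule on 5: fresh world 1, 0R1]
12. ~(~p | r), 1   [~<>-rule on 3 via 0R1]
13. p, 1   [~|-rule on 12]
14. ~r, 1   [~|-rule on 12]
15. ~(q -> r), 1   [[]-rule on 4 via 0R1]
16. q, 1   [~->-rule on 15]
17. q -> r, 2   [~[]-rule on 11: fresh world 2, 1R2]
18. ~(~p | r), 2   [~<>-rule on 3 via 0R2]
19. p, 2   [~|-rule on 18]
20. ~r, 2   [~|-rule on 18]
21. ~(q -> r), 2   [[]-rule on 4 via 0R2]
22. q, 2   [~->-rule on 21]
23. r, 2   [->-rule on 17 (branches; this branch)]
Accessibility: 0R0, 0R1, 0R2, 1R1, 1R2, 2R2
Branch closes: r and ~r both at 2.
Every branch of the negation's tableau closes; the branch above is one of them.

Yes, valid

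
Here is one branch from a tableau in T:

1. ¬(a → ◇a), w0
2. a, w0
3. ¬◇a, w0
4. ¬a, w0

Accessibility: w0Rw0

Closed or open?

Closed

Both a and ¬a appear at w0.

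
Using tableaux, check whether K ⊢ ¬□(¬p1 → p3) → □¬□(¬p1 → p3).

Not valid

Tableau for the negation ¬(¬□(¬p1 → p3) → □¬□(¬p1 → p3)):
1. ¬(¬□(¬p1 → p3) → □¬□(¬p1 → p3)), u
2. ¬□(¬p1 → p3), u
3. ¬□¬□(¬p1 → p3), u
4. ¬(¬p1 → p3), v
5. ¬p1, v
6. ¬p3, v
7. □(¬p1 → p3), w
Accessibility: uRv, uRw
The negation has an open branch (countermodel exists).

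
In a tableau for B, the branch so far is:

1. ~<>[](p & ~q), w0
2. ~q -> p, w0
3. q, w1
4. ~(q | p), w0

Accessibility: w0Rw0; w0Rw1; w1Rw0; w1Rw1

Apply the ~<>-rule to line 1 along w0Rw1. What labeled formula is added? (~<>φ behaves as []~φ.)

~[](p & ~q), w1

~<>φ behaves as []~φ: propagate the negated body to each accessible world.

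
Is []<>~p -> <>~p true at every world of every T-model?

Tableau for the negation ~([]<>~p -> <>~p):
1. ~([]<>~p -> <>~p), w0
2. []<>~p, w0
3. ~<>~p, w0
4. <>~p, w0
5. p, w0
6. ~p, w1
7. <>~p, w1
8. p, w1
Accessibility: w0Rw0, w0Rw1, w1Rw1
Branch closes: p and ~p both at w1.
All branches of the negation close; one closing branch shown above.

Valid in T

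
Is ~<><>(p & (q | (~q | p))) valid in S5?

Tableau for the negation <><>(p & (q | (~q | p))):
1. <><>(p & (q | (~q | p))), w0
2. <>(p & (q | (~q | p))), w1
3. p & (q | (~q | p)), w2
4. p, w2
5. q | (~q | p), w2
6. ~q | p, w2
Accessibility: w0Rw0, w0Rw1, w0Rw2, w1Rw0, w1Rw1, w1Rw2, w2Rw0, w2Rw1, w2Rw2
The negation has an open branch (countermodel exists).

Not valid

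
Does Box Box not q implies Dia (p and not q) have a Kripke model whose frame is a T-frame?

1. Box Box not q implies Dia (p and not q), 0
2. Dia (p and not q), 0
3. p and not q, 1
4. p, 1
5. not q, 1
Accessibility: 0R0, 0R1, 1R1

Satisfiable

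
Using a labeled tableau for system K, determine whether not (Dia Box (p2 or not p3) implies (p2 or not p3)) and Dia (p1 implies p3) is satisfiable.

Satisfiable

1. not (Dia Box (p2 or not p3) implies (p2 or not p3)) and Dia (p1 implies p3), w0
2. not (Dia Box (p2 or not p3) implies (p2 or not p3)), w0   [and-rule on 1]
3. Dia (p1 implies p3), w0   [and-rule on 1]
4. Dia Box (p2 or not p3), w0   [neg-implies-rule on 2]
5. not (p2 or not p3), w0   [neg-implies-rule on 2]
6. not p2, w0   [neg-or-rule on 5]
7. p3, w0   [neg-or-rule on 5]
8. p1 implies p3, w1   [Dia-rule on 3: fresh world w1, w0Rw1]
9. p3, w1   [implies-rule on 8 (branches; this branch)]
10. Box (p2 or not p3), w2   [Dia-rule on 4: fresh world w2, w0Rw2]
Accessibility: w0Rw1, w0Rw2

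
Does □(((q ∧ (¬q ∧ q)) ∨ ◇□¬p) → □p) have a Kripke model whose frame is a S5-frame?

Yes, satisfiable

1. □(((q ∧ (¬q ∧ q)) ∨ ◇□¬p) → □p), u
2. ((q ∧ (¬q ∧ q)) ∨ ◇□¬p) → □p, u   [□-rule on 1 via uRu]
3. □p, u   [→-rule on 2 (branches; this branch)]
4. p, u   [□-rule on 3 via uRu]
Accessibility: uRu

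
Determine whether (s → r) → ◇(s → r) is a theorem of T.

Tableau for the negation ¬((s → r) → ◇(s → r)):
1. ¬((s → r) → ◇(s → r)), w0
2. s → r, w0
3. ¬◇(s → r), w0
4. ¬(s → r), w0
5. s, w0
6. ¬r, w0
7. r, w0
Accessibility: w0Rw0
Branch closes: r and ¬r both at w0.
All branches of the negation close; one closing branch shown above.

Valid in T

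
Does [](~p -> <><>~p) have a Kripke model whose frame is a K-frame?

Yes, satisfiable

1. [](~p -> <><>~p), w0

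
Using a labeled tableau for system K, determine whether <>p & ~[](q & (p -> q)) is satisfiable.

1. <>p & ~[](q & (p -> q)), u
2. <>p, u
3. ~[](q & (p -> q)), u
4. p, v
5. ~(q & (p -> q)), w
6. ~(p -> q), w
7. p, w
8. ~q, w
Accessibility: uRv, uRw

Yes, satisfiable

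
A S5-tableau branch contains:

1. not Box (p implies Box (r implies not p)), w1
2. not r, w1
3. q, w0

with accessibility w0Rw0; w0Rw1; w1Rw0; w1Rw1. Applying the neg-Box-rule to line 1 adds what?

a fresh world w2 with w1Rw2, and not (p implies Box (r implies not p)) at w2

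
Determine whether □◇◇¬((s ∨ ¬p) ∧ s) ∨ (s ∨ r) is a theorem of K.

Tableau for the negation ¬(□◇◇¬((s ∨ ¬p) ∧ s) ∨ (s ∨ r)):
1. ¬(□◇◇¬((s ∨ ¬p) ∧ s) ∨ (s ∨ r)), w0
2. ¬□◇◇¬((s ∨ ¬p) ∧ s), w0   [¬∨-rule on 1]
3. ¬(s ∨ r), w0   [¬∨-rule on 1]
4. ¬s, w0   [¬∨-rule on 3]
5. ¬r, w0   [¬∨-rule on 3]
6. ¬◇◇¬((s ∨ ¬p) ∧ s), w1   [¬□-rule on 2: fresh world w1, w0Rw1]
Accessibility: w0Rw1
The negation has an open branch (countermodel exists).

Not valid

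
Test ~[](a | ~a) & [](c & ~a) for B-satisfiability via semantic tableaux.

No, unsatisfiable

1. ~[](a | ~a) & [](c & ~a), 0
2. ~[](a | ~a), 0
3. [](c & ~a), 0
4. c & ~a, 0
5. c, 0
6. ~a, 0
7. ~(a | ~a), 1
8. ~a, 1
9. a, 1
Accessibility: 0R0, 0R1, 1R0, 1R1
Branch closes: a and ~a both at 1.
Every branch closes; the branch above is one of them.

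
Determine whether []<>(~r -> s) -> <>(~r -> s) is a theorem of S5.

Tableau for the negation ~([]<>(~r -> s) -> <>(~r -> s)):
1. ~([]<>(~r -> s) -> <>(~r -> s)), 0
2. []<>(~r -> s), 0
3. ~<>(~r -> s), 0
4. <>(~r -> s), 0
5. ~(~r -> s), 0
6. ~r, 0
7. ~s, 0
8. ~r -> s, 1
9. <>(~r -> s), 1
10. ~(~r -> s), 1
11. ~r, 1
12. ~s, 1
13. s, 1
Accessibility: 0R0, 0R1, 1R0, 1R1
Branch closes: s and ~s both at 1.
Every branch of the negation's tableau closes; the branch above is one of them.

Valid in S5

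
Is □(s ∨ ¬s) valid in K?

Tableau for the negation ¬□(s ∨ ¬s):
1. ¬□(s ∨ ¬s), w0
2. ¬(s ∨ ¬s), w1
3. ¬s, w1
4. s, w1
Accessibility: w0Rw1
Branch closes: s and ¬s both at w1.
All branches of the negation close; one closing branch shown above.

Valid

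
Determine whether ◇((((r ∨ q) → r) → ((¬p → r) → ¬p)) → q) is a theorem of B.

Tableau for the negation ¬◇((((r ∨ q) → r) → ((¬p → r) → ¬p)) → q):
1. ¬◇((((r ∨ q) → r) → ((¬p → r) → ¬p)) → q), u
2. ¬((((r ∨ q) → r) → ((¬p → r) → ¬p)) → q), u
3. ((r ∨ q) → r) → ((¬p → r) → ¬p), u
4. ¬q, u
5. (¬p → r) → ¬p, u
6. ¬p, u
Accessibility: uRu
The negation has an open branch (countermodel exists).

Not valid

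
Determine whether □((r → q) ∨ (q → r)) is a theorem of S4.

Tableau for the negation ¬□((r → q) ∨ (q → r)):
1. ¬□((r → q) ∨ (q → r)), w0
2. ¬((r → q) ∨ (q → r)), w1   [¬□-rule on 1: fresh world w1, w0Rw1]
3. ¬(r → q), w1   [¬∨-rule on 2]
4. ¬(q → r), w1   [¬∨-rule on 2]
5. r, w1   [¬→-rule on 3]
6. ¬q, w1   [¬→-rule on 3]
7. q, w1   [¬→-rule on 4]
8. ¬r, w1   [¬→-rule on 4]
Accessibility: w0Rw0, w0Rw1, w1Rw1
Branch closes: q and ¬q both at w1.
All branches of the negation close; one closing branch shown above.

Yes, valid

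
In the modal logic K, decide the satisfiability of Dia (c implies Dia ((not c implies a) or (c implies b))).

Satisfiable

1. Dia (c implies Dia ((not c implies a) or (c implies b))), w0
2. c implies Dia ((not c implies a) or (c implies b)), w1
3. Dia ((not c implies a) or (c implies b)), w1
4. (not c implies a) or (c implies b), w2
5. c implies b, w2
6. b, w2
Accessibility: w0Rw1, w1Rw2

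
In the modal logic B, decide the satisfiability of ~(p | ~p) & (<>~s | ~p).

Unsatisfiable (every branch closes)

1. ~(p | ~p) & (<>~s | ~p), w0
2. ~(p | ~p), w0
3. <>~s | ~p, w0
4. ~p, w0
5. p, w0
Accessibility: w0Rw0
Branch closes: p and ~p both at w0.
All branches of the tableau close; one closing branch shown above.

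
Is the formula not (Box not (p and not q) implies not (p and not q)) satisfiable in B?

1. not (Box not (p and not q) implies not (p and not q)), w0
2. Box not (p and not q), w0
3. p and not q, w0
4. p, w0
5. not q, w0
6. not (p and not q), w0
7. q, w0
Accessibility: w0Rw0
Branch closes: q and not q both at w0.
(One branch shown.) All branches close.

No, unsatisfiable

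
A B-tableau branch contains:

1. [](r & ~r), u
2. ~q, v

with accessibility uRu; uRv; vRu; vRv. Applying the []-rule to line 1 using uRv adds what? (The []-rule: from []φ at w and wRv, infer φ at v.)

r & ~r, v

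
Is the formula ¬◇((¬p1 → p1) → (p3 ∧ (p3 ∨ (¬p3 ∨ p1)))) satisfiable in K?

1. ¬◇((¬p1 → p1) → (p3 ∧ (p3 ∨ (¬p3 ∨ p1)))), w0

Satisfiable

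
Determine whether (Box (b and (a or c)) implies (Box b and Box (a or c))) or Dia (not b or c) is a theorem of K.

Tableau for the negation not ((Box (b and (a or c)) implies (Box b and Box (a or c))) or Dia (not b or c)):
1. not ((Box (b and (a or c)) implies (Box b and Box (a or c))) or Dia (not b or c)), 0
2. not (Box (b and (a or c)) implies (Box b and Box (a or c))), 0
3. not Dia (not b or c), 0
4. Box (b and (a or c)), 0
5. not (Box b and Box (a or c)), 0
6. not Box (a or c), 0
7. not (a or c), 1
8. not a, 1
9. not c, 1
10. not (not b or c), 1
11. b, 1
12. b and (a or c), 1
13. a or c, 1
14. c, 1
Accessibility: 0R1
Branch closes: c and not c both at 1.
All branches of the negation close; one closing branch shown above.

Valid in K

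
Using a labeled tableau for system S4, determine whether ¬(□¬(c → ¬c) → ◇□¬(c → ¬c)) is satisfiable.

1. ¬(□¬(c → ¬c) → ◇□¬(c → ¬c)), u
2. □¬(c → ¬c), u
3. ¬◇□¬(c → ¬c), u
4. ¬(c → ¬c), u
5. c, u
6. ¬□¬(c → ¬c), u
7. c → ¬c, v
8. ¬(c → ¬c), v
9. c, v
10. ¬□¬(c → ¬c), v
11. ¬c, v
Accessibility: uRu, uRv, vRv
Branch closes: c and ¬c both at v.
All branches of the tableau close; one closing branch shown above.

Unsatisfiable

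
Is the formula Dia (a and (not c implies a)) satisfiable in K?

1. Dia (a and (not c implies a)), w0
2. a and (not c implies a), w1   [Dia-rule on 1: fresh world w1, w0Rw1]
3. a, w1   [and-rule on 2]
4. not c implies a, w1   [and-rule on 2]
Accessibility: w0Rw1

Satisfiable (open branch found)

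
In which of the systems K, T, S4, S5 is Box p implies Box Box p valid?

T-tableau for the negation not (Box p implies Box Box p):
1. not (Box p implies Box Box p), w0
2. Box p, w0
3. not Box Box p, w0
4. p, w0
5. not Box p, w1
6. p, w1
7. not p, w2
Accessibility: w0Rw0, w0Rw1, w1Rw1, w1Rw2, w2Rw2
Complete open branch: countermodel on a T-frame, so not valid in T, nor in K (the same frame is also a K-frame).
S4-tableau for the negation not (Box p implies Box Box p):
1. not (Box p implies Box Box p), w0
2. Box p, w0
3. not Box Box p, w0
4. p, w0
5. not Box p, w1
6. p, w1
7. not p, w2
8. p, w2
Accessibility: w0Rw0, w0Rw1, w0Rw2, w1Rw1, w1Rw2, w2Rw2
Branch closes: p and not p both at w2.
Every branch closes (one shown): valid in S4, hence also in S5 (every theorem of S4 is a theorem of S5).

S4, S5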